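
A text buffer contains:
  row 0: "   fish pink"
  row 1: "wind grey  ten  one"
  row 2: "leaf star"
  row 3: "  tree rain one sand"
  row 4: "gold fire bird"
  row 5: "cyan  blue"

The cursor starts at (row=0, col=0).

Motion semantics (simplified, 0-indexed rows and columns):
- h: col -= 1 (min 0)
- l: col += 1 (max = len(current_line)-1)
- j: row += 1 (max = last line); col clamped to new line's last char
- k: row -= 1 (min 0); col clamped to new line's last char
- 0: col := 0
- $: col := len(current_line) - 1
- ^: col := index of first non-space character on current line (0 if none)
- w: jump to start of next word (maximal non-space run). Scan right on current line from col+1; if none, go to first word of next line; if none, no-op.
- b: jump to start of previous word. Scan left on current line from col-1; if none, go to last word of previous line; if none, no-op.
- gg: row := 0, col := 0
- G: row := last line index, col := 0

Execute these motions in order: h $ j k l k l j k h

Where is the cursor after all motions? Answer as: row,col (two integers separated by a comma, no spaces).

After 1 (h): row=0 col=0 char='_'
After 2 ($): row=0 col=11 char='k'
After 3 (j): row=1 col=11 char='t'
After 4 (k): row=0 col=11 char='k'
After 5 (l): row=0 col=11 char='k'
After 6 (k): row=0 col=11 char='k'
After 7 (l): row=0 col=11 char='k'
After 8 (j): row=1 col=11 char='t'
After 9 (k): row=0 col=11 char='k'
After 10 (h): row=0 col=10 char='n'

Answer: 0,10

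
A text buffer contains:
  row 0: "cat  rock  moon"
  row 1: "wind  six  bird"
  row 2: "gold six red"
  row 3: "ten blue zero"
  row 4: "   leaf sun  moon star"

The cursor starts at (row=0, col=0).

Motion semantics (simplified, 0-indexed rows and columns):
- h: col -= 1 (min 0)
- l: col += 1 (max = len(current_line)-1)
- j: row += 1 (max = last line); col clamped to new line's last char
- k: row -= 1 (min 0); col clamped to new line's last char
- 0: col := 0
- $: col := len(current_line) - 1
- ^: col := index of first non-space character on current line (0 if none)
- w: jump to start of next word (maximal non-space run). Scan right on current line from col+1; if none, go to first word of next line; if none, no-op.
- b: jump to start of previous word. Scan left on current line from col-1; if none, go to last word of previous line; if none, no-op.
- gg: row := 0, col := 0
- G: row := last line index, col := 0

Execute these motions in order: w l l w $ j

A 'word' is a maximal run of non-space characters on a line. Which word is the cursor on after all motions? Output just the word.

After 1 (w): row=0 col=5 char='r'
After 2 (l): row=0 col=6 char='o'
After 3 (l): row=0 col=7 char='c'
After 4 (w): row=0 col=11 char='m'
After 5 ($): row=0 col=14 char='n'
After 6 (j): row=1 col=14 char='d'

Answer: bird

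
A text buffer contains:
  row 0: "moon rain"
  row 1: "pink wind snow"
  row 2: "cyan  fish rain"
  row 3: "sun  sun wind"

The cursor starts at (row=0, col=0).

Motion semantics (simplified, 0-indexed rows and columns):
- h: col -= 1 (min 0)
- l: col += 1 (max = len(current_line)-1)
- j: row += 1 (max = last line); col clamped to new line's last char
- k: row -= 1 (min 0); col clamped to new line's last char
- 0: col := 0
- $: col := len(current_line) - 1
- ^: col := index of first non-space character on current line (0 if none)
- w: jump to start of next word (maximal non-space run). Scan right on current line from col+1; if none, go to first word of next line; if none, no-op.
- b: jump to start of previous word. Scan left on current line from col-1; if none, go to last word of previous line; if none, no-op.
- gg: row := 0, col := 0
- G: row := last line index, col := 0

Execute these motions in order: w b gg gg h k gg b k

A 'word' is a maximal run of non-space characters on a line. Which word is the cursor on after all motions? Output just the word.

After 1 (w): row=0 col=5 char='r'
After 2 (b): row=0 col=0 char='m'
After 3 (gg): row=0 col=0 char='m'
After 4 (gg): row=0 col=0 char='m'
After 5 (h): row=0 col=0 char='m'
After 6 (k): row=0 col=0 char='m'
After 7 (gg): row=0 col=0 char='m'
After 8 (b): row=0 col=0 char='m'
After 9 (k): row=0 col=0 char='m'

Answer: moon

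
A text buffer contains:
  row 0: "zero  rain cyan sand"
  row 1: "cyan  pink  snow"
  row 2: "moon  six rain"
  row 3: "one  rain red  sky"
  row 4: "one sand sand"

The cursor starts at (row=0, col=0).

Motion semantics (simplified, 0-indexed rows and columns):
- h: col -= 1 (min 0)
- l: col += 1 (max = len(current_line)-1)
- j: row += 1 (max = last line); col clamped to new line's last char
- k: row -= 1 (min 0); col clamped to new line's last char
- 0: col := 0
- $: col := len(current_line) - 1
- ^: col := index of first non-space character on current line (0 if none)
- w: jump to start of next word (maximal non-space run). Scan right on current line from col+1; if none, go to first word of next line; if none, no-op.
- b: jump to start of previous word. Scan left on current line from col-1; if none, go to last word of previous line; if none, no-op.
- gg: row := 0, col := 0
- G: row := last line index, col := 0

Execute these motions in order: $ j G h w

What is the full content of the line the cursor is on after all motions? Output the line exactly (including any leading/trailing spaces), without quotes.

After 1 ($): row=0 col=19 char='d'
After 2 (j): row=1 col=15 char='w'
After 3 (G): row=4 col=0 char='o'
After 4 (h): row=4 col=0 char='o'
After 5 (w): row=4 col=4 char='s'

Answer: one sand sand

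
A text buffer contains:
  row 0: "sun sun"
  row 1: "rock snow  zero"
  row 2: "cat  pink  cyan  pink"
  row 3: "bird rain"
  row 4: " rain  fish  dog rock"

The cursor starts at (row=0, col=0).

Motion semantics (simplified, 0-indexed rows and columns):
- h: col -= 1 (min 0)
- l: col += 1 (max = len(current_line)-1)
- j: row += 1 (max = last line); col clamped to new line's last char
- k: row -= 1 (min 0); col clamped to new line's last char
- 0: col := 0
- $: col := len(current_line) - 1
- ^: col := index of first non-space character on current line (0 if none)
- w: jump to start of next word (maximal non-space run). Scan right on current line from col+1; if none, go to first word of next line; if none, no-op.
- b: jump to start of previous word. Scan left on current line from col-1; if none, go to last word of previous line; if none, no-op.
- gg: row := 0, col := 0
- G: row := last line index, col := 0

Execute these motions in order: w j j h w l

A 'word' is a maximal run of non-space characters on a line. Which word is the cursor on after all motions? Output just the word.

After 1 (w): row=0 col=4 char='s'
After 2 (j): row=1 col=4 char='_'
After 3 (j): row=2 col=4 char='_'
After 4 (h): row=2 col=3 char='_'
After 5 (w): row=2 col=5 char='p'
After 6 (l): row=2 col=6 char='i'

Answer: pink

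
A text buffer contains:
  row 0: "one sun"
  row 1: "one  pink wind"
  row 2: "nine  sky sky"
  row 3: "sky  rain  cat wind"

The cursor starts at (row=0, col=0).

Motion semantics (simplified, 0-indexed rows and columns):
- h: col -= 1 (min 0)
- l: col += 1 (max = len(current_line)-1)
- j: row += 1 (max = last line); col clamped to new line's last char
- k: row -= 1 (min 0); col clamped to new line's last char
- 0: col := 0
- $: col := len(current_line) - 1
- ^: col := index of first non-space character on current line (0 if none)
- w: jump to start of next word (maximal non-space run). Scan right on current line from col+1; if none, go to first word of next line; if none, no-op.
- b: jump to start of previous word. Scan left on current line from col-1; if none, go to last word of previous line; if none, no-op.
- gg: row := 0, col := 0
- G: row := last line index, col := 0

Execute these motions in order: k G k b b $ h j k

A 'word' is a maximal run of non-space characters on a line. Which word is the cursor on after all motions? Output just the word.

Answer: wind

Derivation:
After 1 (k): row=0 col=0 char='o'
After 2 (G): row=3 col=0 char='s'
After 3 (k): row=2 col=0 char='n'
After 4 (b): row=1 col=10 char='w'
After 5 (b): row=1 col=5 char='p'
After 6 ($): row=1 col=13 char='d'
After 7 (h): row=1 col=12 char='n'
After 8 (j): row=2 col=12 char='y'
After 9 (k): row=1 col=12 char='n'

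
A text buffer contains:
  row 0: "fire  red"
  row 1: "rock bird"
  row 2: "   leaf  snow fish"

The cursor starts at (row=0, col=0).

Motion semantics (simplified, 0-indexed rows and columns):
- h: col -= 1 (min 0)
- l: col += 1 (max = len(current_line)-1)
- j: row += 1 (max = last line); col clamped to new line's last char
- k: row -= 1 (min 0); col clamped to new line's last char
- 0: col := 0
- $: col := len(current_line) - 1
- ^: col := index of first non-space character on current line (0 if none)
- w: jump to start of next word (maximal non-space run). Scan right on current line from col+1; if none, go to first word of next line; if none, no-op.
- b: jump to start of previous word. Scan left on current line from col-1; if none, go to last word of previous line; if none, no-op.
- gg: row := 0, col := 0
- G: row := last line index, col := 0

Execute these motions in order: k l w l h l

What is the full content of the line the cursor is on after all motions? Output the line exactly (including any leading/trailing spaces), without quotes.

Answer: fire  red

Derivation:
After 1 (k): row=0 col=0 char='f'
After 2 (l): row=0 col=1 char='i'
After 3 (w): row=0 col=6 char='r'
After 4 (l): row=0 col=7 char='e'
After 5 (h): row=0 col=6 char='r'
After 6 (l): row=0 col=7 char='e'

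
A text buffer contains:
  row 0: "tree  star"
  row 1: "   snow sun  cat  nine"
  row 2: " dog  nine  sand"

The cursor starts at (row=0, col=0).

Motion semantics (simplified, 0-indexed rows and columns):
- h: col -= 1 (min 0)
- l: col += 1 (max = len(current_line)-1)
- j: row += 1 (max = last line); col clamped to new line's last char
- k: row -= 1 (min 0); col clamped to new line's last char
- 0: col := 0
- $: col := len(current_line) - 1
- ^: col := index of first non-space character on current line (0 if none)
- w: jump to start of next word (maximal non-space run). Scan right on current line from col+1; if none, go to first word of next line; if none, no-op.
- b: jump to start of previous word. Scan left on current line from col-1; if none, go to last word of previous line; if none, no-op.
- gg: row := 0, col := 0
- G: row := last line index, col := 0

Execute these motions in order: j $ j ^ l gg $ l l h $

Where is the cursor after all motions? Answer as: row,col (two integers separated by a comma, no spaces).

Answer: 0,9

Derivation:
After 1 (j): row=1 col=0 char='_'
After 2 ($): row=1 col=21 char='e'
After 3 (j): row=2 col=15 char='d'
After 4 (^): row=2 col=1 char='d'
After 5 (l): row=2 col=2 char='o'
After 6 (gg): row=0 col=0 char='t'
After 7 ($): row=0 col=9 char='r'
After 8 (l): row=0 col=9 char='r'
After 9 (l): row=0 col=9 char='r'
After 10 (h): row=0 col=8 char='a'
After 11 ($): row=0 col=9 char='r'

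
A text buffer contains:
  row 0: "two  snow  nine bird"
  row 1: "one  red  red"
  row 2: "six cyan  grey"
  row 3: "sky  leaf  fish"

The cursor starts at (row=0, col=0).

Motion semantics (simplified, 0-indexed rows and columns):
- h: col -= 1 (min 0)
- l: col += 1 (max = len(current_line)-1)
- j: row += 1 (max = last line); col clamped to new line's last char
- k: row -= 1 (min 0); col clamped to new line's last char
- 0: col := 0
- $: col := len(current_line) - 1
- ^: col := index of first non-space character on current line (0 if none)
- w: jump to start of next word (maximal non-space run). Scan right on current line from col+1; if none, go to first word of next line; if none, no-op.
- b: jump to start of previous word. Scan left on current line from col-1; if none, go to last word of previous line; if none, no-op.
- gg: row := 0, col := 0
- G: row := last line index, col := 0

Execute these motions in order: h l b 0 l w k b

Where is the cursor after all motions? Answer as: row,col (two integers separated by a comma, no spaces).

After 1 (h): row=0 col=0 char='t'
After 2 (l): row=0 col=1 char='w'
After 3 (b): row=0 col=0 char='t'
After 4 (0): row=0 col=0 char='t'
After 5 (l): row=0 col=1 char='w'
After 6 (w): row=0 col=5 char='s'
After 7 (k): row=0 col=5 char='s'
After 8 (b): row=0 col=0 char='t'

Answer: 0,0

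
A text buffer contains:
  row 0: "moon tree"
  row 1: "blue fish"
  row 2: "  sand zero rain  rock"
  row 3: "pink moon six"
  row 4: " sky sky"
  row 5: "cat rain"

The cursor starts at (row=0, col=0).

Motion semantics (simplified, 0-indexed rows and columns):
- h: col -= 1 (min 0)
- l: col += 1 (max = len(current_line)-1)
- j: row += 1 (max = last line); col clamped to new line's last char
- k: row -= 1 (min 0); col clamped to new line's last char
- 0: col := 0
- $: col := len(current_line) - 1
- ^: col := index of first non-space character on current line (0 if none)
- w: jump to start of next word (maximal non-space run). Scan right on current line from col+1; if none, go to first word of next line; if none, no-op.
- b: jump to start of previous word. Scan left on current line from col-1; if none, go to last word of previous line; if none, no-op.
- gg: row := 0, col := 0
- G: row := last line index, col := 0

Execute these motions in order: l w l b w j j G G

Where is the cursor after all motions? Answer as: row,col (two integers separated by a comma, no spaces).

Answer: 5,0

Derivation:
After 1 (l): row=0 col=1 char='o'
After 2 (w): row=0 col=5 char='t'
After 3 (l): row=0 col=6 char='r'
After 4 (b): row=0 col=5 char='t'
After 5 (w): row=1 col=0 char='b'
After 6 (j): row=2 col=0 char='_'
After 7 (j): row=3 col=0 char='p'
After 8 (G): row=5 col=0 char='c'
After 9 (G): row=5 col=0 char='c'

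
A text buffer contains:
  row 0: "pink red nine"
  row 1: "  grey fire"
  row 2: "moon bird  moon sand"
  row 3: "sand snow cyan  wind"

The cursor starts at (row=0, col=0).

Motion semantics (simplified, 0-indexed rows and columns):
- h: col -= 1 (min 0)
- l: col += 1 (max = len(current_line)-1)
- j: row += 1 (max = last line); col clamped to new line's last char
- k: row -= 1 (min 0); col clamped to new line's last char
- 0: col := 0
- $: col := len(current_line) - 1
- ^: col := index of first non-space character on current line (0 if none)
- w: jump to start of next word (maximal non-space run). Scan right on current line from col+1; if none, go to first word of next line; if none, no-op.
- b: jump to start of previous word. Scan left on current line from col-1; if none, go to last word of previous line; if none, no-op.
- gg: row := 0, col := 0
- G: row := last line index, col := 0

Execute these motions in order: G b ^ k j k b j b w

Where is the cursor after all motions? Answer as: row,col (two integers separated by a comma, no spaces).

After 1 (G): row=3 col=0 char='s'
After 2 (b): row=2 col=16 char='s'
After 3 (^): row=2 col=0 char='m'
After 4 (k): row=1 col=0 char='_'
After 5 (j): row=2 col=0 char='m'
After 6 (k): row=1 col=0 char='_'
After 7 (b): row=0 col=9 char='n'
After 8 (j): row=1 col=9 char='r'
After 9 (b): row=1 col=7 char='f'
After 10 (w): row=2 col=0 char='m'

Answer: 2,0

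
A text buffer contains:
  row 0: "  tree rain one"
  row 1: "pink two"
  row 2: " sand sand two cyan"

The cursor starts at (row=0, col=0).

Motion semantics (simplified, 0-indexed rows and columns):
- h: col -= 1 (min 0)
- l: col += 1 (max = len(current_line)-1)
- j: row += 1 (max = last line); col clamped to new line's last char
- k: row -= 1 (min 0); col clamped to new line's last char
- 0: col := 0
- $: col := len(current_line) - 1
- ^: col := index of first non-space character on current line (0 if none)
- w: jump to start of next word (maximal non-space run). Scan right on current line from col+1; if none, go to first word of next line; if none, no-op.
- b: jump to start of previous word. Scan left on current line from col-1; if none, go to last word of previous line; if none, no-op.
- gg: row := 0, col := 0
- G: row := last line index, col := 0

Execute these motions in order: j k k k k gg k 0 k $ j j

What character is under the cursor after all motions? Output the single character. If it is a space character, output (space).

Answer: a

Derivation:
After 1 (j): row=1 col=0 char='p'
After 2 (k): row=0 col=0 char='_'
After 3 (k): row=0 col=0 char='_'
After 4 (k): row=0 col=0 char='_'
After 5 (k): row=0 col=0 char='_'
After 6 (gg): row=0 col=0 char='_'
After 7 (k): row=0 col=0 char='_'
After 8 (0): row=0 col=0 char='_'
After 9 (k): row=0 col=0 char='_'
After 10 ($): row=0 col=14 char='e'
After 11 (j): row=1 col=7 char='o'
After 12 (j): row=2 col=7 char='a'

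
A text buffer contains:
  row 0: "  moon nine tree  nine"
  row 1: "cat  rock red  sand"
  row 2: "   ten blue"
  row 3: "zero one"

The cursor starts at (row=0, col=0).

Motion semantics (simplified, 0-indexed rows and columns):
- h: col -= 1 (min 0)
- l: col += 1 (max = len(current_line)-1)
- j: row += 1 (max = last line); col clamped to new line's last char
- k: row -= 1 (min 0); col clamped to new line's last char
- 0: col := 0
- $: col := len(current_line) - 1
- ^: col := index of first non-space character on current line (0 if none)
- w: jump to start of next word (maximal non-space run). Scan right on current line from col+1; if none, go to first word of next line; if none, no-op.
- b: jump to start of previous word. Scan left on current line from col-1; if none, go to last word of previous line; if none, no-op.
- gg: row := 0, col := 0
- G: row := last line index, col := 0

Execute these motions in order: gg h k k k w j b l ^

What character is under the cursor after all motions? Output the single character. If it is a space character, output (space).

After 1 (gg): row=0 col=0 char='_'
After 2 (h): row=0 col=0 char='_'
After 3 (k): row=0 col=0 char='_'
After 4 (k): row=0 col=0 char='_'
After 5 (k): row=0 col=0 char='_'
After 6 (w): row=0 col=2 char='m'
After 7 (j): row=1 col=2 char='t'
After 8 (b): row=1 col=0 char='c'
After 9 (l): row=1 col=1 char='a'
After 10 (^): row=1 col=0 char='c'

Answer: c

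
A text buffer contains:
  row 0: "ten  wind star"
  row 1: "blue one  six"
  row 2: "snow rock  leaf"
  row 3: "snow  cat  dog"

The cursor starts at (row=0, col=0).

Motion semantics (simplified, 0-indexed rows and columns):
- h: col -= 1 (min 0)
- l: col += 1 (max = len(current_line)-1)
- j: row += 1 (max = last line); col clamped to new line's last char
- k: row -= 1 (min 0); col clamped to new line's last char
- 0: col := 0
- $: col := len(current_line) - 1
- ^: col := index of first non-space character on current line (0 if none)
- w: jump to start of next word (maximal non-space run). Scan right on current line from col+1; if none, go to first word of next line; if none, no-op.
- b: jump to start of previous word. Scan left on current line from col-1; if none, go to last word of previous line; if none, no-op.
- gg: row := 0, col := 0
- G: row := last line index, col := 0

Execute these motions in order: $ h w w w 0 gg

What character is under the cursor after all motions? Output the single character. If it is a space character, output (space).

Answer: t

Derivation:
After 1 ($): row=0 col=13 char='r'
After 2 (h): row=0 col=12 char='a'
After 3 (w): row=1 col=0 char='b'
After 4 (w): row=1 col=5 char='o'
After 5 (w): row=1 col=10 char='s'
After 6 (0): row=1 col=0 char='b'
After 7 (gg): row=0 col=0 char='t'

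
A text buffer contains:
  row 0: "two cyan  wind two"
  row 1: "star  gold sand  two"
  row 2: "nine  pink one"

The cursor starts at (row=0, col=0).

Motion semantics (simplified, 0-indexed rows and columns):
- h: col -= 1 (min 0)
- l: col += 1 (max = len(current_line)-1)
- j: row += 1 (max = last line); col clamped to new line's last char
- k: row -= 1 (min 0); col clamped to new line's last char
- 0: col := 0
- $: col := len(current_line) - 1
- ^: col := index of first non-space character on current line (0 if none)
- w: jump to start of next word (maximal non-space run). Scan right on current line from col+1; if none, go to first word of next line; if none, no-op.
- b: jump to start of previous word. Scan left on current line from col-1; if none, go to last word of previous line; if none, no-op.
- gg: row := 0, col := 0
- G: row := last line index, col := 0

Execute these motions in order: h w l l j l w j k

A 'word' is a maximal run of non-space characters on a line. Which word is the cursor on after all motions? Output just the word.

After 1 (h): row=0 col=0 char='t'
After 2 (w): row=0 col=4 char='c'
After 3 (l): row=0 col=5 char='y'
After 4 (l): row=0 col=6 char='a'
After 5 (j): row=1 col=6 char='g'
After 6 (l): row=1 col=7 char='o'
After 7 (w): row=1 col=11 char='s'
After 8 (j): row=2 col=11 char='o'
After 9 (k): row=1 col=11 char='s'

Answer: sand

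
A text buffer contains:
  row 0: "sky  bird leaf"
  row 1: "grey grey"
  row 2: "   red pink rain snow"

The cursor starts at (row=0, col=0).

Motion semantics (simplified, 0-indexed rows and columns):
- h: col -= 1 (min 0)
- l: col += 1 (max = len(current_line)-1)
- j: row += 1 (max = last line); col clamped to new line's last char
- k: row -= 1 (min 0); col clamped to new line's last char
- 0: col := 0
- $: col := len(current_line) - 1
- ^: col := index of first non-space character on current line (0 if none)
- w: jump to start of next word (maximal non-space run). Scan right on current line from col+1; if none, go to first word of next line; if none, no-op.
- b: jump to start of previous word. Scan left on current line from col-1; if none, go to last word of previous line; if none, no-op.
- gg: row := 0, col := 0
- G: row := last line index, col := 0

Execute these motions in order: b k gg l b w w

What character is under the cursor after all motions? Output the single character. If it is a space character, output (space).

Answer: l

Derivation:
After 1 (b): row=0 col=0 char='s'
After 2 (k): row=0 col=0 char='s'
After 3 (gg): row=0 col=0 char='s'
After 4 (l): row=0 col=1 char='k'
After 5 (b): row=0 col=0 char='s'
After 6 (w): row=0 col=5 char='b'
After 7 (w): row=0 col=10 char='l'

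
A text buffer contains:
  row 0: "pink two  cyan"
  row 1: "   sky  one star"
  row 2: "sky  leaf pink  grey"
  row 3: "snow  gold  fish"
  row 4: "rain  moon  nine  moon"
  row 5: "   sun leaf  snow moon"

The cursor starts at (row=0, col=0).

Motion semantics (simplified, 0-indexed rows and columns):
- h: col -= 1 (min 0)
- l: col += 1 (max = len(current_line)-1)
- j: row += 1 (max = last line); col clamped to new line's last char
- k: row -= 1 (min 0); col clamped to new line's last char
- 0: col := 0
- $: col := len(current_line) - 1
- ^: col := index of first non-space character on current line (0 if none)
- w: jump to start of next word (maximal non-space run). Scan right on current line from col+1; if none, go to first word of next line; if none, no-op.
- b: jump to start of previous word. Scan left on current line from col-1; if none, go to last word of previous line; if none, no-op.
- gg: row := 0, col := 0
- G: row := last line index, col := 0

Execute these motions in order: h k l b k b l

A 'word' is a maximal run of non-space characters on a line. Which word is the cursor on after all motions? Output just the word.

Answer: pink

Derivation:
After 1 (h): row=0 col=0 char='p'
After 2 (k): row=0 col=0 char='p'
After 3 (l): row=0 col=1 char='i'
After 4 (b): row=0 col=0 char='p'
After 5 (k): row=0 col=0 char='p'
After 6 (b): row=0 col=0 char='p'
After 7 (l): row=0 col=1 char='i'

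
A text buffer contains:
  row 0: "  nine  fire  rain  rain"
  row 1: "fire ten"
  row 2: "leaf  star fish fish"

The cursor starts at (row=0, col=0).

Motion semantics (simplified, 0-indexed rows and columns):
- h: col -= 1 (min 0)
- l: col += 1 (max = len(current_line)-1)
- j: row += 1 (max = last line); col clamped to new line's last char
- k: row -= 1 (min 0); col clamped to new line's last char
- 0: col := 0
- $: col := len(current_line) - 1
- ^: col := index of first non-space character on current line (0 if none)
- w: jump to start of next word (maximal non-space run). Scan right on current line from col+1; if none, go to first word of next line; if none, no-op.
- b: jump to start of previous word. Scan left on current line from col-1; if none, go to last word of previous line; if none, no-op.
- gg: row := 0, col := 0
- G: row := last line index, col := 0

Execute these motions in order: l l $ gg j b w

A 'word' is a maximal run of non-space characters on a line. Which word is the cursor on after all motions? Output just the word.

Answer: fire

Derivation:
After 1 (l): row=0 col=1 char='_'
After 2 (l): row=0 col=2 char='n'
After 3 ($): row=0 col=23 char='n'
After 4 (gg): row=0 col=0 char='_'
After 5 (j): row=1 col=0 char='f'
After 6 (b): row=0 col=20 char='r'
After 7 (w): row=1 col=0 char='f'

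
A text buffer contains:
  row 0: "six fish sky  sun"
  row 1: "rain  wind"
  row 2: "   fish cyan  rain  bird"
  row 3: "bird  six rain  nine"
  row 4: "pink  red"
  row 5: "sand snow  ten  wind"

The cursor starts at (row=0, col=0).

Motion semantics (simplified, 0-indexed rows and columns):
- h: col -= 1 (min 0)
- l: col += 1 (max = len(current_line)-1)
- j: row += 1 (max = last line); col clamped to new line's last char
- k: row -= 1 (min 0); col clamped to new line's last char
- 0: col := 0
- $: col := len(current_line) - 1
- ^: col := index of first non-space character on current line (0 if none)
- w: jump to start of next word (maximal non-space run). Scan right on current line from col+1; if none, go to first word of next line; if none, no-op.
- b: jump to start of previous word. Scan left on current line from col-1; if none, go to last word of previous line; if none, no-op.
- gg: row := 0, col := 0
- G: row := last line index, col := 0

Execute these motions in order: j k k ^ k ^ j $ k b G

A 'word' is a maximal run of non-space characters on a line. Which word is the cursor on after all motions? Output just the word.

Answer: sand

Derivation:
After 1 (j): row=1 col=0 char='r'
After 2 (k): row=0 col=0 char='s'
After 3 (k): row=0 col=0 char='s'
After 4 (^): row=0 col=0 char='s'
After 5 (k): row=0 col=0 char='s'
After 6 (^): row=0 col=0 char='s'
After 7 (j): row=1 col=0 char='r'
After 8 ($): row=1 col=9 char='d'
After 9 (k): row=0 col=9 char='s'
After 10 (b): row=0 col=4 char='f'
After 11 (G): row=5 col=0 char='s'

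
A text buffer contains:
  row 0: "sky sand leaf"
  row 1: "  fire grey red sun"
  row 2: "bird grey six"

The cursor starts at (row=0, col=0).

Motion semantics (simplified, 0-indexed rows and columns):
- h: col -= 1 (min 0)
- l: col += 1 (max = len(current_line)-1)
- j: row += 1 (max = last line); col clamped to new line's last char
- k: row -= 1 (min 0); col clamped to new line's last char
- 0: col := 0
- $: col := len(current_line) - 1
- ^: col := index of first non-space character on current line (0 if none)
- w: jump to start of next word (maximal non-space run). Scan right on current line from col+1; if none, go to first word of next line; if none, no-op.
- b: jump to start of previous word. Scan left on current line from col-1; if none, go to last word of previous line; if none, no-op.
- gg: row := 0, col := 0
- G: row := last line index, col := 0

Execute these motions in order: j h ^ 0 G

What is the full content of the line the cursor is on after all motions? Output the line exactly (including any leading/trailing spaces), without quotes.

Answer: bird grey six

Derivation:
After 1 (j): row=1 col=0 char='_'
After 2 (h): row=1 col=0 char='_'
After 3 (^): row=1 col=2 char='f'
After 4 (0): row=1 col=0 char='_'
After 5 (G): row=2 col=0 char='b'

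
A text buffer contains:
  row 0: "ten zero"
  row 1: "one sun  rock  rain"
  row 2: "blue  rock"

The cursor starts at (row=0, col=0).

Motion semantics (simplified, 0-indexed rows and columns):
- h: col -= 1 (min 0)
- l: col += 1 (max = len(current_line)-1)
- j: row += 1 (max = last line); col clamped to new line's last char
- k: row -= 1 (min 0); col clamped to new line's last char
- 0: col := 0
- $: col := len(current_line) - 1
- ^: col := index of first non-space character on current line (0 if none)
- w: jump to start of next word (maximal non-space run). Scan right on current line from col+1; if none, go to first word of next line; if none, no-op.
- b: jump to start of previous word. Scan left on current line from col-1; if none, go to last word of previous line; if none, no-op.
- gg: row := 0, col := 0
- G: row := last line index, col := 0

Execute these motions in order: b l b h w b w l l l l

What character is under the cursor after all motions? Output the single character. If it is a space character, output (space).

After 1 (b): row=0 col=0 char='t'
After 2 (l): row=0 col=1 char='e'
After 3 (b): row=0 col=0 char='t'
After 4 (h): row=0 col=0 char='t'
After 5 (w): row=0 col=4 char='z'
After 6 (b): row=0 col=0 char='t'
After 7 (w): row=0 col=4 char='z'
After 8 (l): row=0 col=5 char='e'
After 9 (l): row=0 col=6 char='r'
After 10 (l): row=0 col=7 char='o'
After 11 (l): row=0 col=7 char='o'

Answer: o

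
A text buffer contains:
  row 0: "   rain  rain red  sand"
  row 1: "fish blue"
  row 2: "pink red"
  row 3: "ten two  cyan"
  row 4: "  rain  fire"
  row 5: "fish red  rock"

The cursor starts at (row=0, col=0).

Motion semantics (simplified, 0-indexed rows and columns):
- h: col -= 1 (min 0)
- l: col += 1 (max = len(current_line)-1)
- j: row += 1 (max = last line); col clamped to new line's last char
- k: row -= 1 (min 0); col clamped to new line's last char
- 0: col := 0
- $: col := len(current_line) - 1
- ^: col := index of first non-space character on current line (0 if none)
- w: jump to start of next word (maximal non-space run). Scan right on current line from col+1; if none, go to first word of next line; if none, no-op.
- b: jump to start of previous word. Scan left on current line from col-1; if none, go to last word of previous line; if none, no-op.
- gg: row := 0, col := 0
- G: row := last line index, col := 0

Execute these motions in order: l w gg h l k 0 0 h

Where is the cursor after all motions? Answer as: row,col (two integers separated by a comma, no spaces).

After 1 (l): row=0 col=1 char='_'
After 2 (w): row=0 col=3 char='r'
After 3 (gg): row=0 col=0 char='_'
After 4 (h): row=0 col=0 char='_'
After 5 (l): row=0 col=1 char='_'
After 6 (k): row=0 col=1 char='_'
After 7 (0): row=0 col=0 char='_'
After 8 (0): row=0 col=0 char='_'
After 9 (h): row=0 col=0 char='_'

Answer: 0,0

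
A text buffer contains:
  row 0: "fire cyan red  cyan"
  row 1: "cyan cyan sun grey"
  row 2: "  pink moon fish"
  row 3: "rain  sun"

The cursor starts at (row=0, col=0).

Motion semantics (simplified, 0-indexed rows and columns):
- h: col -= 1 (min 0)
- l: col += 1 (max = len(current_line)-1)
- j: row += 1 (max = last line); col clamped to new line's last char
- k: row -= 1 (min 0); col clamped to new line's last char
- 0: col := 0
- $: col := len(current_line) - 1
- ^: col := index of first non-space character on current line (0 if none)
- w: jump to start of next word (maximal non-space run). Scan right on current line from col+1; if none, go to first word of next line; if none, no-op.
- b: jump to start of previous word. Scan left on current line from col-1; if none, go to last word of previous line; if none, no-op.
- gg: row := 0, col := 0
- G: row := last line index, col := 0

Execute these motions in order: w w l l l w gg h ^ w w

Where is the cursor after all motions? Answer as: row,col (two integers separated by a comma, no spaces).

After 1 (w): row=0 col=5 char='c'
After 2 (w): row=0 col=10 char='r'
After 3 (l): row=0 col=11 char='e'
After 4 (l): row=0 col=12 char='d'
After 5 (l): row=0 col=13 char='_'
After 6 (w): row=0 col=15 char='c'
After 7 (gg): row=0 col=0 char='f'
After 8 (h): row=0 col=0 char='f'
After 9 (^): row=0 col=0 char='f'
After 10 (w): row=0 col=5 char='c'
After 11 (w): row=0 col=10 char='r'

Answer: 0,10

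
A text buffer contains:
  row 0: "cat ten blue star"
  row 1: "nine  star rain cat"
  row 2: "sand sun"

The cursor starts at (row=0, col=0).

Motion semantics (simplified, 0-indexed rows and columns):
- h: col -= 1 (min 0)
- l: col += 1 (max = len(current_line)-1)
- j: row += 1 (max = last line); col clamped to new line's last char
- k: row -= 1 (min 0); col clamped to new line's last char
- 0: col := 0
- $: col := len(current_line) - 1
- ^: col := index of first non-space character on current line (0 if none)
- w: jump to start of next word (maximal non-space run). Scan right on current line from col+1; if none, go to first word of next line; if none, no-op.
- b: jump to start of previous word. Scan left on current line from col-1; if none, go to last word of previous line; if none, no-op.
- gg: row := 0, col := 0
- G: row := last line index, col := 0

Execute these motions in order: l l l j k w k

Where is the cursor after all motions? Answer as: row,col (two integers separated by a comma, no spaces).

After 1 (l): row=0 col=1 char='a'
After 2 (l): row=0 col=2 char='t'
After 3 (l): row=0 col=3 char='_'
After 4 (j): row=1 col=3 char='e'
After 5 (k): row=0 col=3 char='_'
After 6 (w): row=0 col=4 char='t'
After 7 (k): row=0 col=4 char='t'

Answer: 0,4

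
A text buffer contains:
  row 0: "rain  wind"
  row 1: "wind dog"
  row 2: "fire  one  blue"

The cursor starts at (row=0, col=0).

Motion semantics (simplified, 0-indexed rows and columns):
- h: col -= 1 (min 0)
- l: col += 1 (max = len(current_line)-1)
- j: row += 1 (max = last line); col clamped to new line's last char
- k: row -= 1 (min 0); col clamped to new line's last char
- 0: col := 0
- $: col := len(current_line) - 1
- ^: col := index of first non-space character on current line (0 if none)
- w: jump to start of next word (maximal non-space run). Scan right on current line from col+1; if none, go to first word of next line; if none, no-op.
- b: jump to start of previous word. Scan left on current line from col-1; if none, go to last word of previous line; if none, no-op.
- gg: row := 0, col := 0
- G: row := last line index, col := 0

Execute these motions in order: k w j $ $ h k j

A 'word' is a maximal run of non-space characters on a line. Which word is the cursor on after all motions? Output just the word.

After 1 (k): row=0 col=0 char='r'
After 2 (w): row=0 col=6 char='w'
After 3 (j): row=1 col=6 char='o'
After 4 ($): row=1 col=7 char='g'
After 5 ($): row=1 col=7 char='g'
After 6 (h): row=1 col=6 char='o'
After 7 (k): row=0 col=6 char='w'
After 8 (j): row=1 col=6 char='o'

Answer: dog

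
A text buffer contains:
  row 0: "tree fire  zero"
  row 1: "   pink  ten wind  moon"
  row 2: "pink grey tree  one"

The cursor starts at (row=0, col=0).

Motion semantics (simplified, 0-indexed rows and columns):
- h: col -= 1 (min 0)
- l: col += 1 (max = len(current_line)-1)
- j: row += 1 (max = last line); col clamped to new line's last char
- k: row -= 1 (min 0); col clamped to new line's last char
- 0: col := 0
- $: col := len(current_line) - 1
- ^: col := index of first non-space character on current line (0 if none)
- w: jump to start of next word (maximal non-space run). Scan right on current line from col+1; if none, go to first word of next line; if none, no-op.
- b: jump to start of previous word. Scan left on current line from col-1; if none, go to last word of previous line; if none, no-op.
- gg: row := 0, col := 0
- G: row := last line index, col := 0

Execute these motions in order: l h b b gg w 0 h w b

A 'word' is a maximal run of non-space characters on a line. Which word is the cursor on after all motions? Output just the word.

Answer: tree

Derivation:
After 1 (l): row=0 col=1 char='r'
After 2 (h): row=0 col=0 char='t'
After 3 (b): row=0 col=0 char='t'
After 4 (b): row=0 col=0 char='t'
After 5 (gg): row=0 col=0 char='t'
After 6 (w): row=0 col=5 char='f'
After 7 (0): row=0 col=0 char='t'
After 8 (h): row=0 col=0 char='t'
After 9 (w): row=0 col=5 char='f'
After 10 (b): row=0 col=0 char='t'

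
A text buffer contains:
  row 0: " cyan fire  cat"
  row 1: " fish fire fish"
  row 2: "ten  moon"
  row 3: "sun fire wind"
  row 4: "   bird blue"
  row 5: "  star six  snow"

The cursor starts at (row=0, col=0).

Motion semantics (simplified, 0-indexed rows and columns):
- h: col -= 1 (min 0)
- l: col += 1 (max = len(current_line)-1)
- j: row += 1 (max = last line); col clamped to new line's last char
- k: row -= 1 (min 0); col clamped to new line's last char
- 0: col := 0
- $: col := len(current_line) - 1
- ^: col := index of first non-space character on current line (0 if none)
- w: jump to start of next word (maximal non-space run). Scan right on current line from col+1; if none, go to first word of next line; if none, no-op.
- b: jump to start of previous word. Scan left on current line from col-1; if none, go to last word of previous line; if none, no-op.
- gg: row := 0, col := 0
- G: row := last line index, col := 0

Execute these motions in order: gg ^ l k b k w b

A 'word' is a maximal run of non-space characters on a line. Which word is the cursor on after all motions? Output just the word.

Answer: cyan

Derivation:
After 1 (gg): row=0 col=0 char='_'
After 2 (^): row=0 col=1 char='c'
After 3 (l): row=0 col=2 char='y'
After 4 (k): row=0 col=2 char='y'
After 5 (b): row=0 col=1 char='c'
After 6 (k): row=0 col=1 char='c'
After 7 (w): row=0 col=6 char='f'
After 8 (b): row=0 col=1 char='c'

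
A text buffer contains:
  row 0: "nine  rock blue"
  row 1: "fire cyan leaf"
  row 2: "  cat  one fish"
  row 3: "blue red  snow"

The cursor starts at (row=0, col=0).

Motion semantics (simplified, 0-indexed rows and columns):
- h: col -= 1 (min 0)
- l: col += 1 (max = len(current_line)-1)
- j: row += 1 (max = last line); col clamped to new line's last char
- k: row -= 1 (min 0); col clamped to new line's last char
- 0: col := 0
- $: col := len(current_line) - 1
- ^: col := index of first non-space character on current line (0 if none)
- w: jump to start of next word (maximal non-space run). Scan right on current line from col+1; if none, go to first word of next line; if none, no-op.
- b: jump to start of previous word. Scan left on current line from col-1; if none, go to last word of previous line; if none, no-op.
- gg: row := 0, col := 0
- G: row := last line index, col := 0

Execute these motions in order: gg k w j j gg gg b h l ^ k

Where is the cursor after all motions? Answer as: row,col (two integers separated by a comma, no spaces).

Answer: 0,0

Derivation:
After 1 (gg): row=0 col=0 char='n'
After 2 (k): row=0 col=0 char='n'
After 3 (w): row=0 col=6 char='r'
After 4 (j): row=1 col=6 char='y'
After 5 (j): row=2 col=6 char='_'
After 6 (gg): row=0 col=0 char='n'
After 7 (gg): row=0 col=0 char='n'
After 8 (b): row=0 col=0 char='n'
After 9 (h): row=0 col=0 char='n'
After 10 (l): row=0 col=1 char='i'
After 11 (^): row=0 col=0 char='n'
After 12 (k): row=0 col=0 char='n'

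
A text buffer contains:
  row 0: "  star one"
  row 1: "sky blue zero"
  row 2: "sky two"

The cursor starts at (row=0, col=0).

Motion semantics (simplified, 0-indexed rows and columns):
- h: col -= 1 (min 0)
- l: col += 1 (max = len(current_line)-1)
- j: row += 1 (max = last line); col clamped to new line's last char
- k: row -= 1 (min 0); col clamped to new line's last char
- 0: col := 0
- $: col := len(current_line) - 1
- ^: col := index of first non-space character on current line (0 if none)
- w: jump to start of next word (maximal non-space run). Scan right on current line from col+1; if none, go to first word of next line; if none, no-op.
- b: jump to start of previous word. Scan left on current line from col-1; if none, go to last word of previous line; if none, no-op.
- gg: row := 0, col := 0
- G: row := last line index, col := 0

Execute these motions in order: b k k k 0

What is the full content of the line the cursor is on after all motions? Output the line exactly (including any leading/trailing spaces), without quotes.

Answer:   star one

Derivation:
After 1 (b): row=0 col=0 char='_'
After 2 (k): row=0 col=0 char='_'
After 3 (k): row=0 col=0 char='_'
After 4 (k): row=0 col=0 char='_'
After 5 (0): row=0 col=0 char='_'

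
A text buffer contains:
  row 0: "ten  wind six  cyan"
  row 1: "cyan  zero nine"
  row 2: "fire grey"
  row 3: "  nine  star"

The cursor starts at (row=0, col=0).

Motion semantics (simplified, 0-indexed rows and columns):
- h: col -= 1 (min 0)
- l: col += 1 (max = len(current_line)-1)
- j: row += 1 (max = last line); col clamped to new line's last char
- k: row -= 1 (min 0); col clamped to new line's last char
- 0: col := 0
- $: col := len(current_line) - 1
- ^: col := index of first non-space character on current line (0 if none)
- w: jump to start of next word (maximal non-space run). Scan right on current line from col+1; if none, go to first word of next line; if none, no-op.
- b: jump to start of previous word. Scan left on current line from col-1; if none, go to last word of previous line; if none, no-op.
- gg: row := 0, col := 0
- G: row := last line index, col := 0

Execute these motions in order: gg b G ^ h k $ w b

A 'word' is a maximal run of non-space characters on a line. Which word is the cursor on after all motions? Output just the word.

Answer: grey

Derivation:
After 1 (gg): row=0 col=0 char='t'
After 2 (b): row=0 col=0 char='t'
After 3 (G): row=3 col=0 char='_'
After 4 (^): row=3 col=2 char='n'
After 5 (h): row=3 col=1 char='_'
After 6 (k): row=2 col=1 char='i'
After 7 ($): row=2 col=8 char='y'
After 8 (w): row=3 col=2 char='n'
After 9 (b): row=2 col=5 char='g'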